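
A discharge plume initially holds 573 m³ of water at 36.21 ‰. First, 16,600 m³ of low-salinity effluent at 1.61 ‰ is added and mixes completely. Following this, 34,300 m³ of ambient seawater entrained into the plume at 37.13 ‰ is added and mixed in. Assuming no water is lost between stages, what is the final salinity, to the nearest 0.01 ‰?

Conserving salt mass:
Initial salt = 573×36.21 = 20,748.33
After stage 1: salt = 20,748.33 + 16,600×1.61 = 47,474.33; volume = 17,173 m³; S = 2.764 ‰
After stage 2: salt = 47,474.33 + 34,300×37.13 = 1,321,033.33; volume = 51,473 m³
S = 1,321,033.33 / 51,473 = 25.6646 ‰

25.66 ‰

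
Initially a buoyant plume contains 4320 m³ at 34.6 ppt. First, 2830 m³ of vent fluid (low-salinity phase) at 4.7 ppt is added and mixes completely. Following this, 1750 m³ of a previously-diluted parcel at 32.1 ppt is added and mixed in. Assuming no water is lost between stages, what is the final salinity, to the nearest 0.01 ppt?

24.60 ppt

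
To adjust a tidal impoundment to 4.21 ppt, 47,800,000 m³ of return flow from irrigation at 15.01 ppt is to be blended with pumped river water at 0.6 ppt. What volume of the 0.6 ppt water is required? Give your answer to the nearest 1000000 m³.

143000000 m³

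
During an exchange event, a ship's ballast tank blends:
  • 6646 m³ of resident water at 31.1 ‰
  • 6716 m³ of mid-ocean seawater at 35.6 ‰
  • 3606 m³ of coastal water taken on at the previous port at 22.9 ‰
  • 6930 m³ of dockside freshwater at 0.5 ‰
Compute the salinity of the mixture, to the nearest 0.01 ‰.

22.25 ‰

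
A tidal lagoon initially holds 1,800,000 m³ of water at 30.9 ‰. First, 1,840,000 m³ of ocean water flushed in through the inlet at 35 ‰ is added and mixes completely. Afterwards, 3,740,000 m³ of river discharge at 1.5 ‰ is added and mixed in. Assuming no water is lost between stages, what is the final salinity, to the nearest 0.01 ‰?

Salt balance:
Initial salt = 1,800,000×30.9 = 55,620,000
After stage 1: salt = 55,620,000 + 1,840,000×35 = 120,020,000; volume = 3,640,000 m³; S = 32.973 ‰
After stage 2: salt = 120,020,000 + 3,740,000×1.5 = 125,630,000; volume = 7,380,000 m³
S = 125,630,000 / 7,380,000 = 17.023 ‰

17.02 ‰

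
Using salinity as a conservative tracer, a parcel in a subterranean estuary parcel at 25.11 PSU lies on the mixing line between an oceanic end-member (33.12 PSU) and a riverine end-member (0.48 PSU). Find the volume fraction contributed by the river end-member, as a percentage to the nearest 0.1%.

24.5%

Let f be the freshwater fraction. Salt balance per unit volume:
f×0.48 + (1−f)×33.12 = 25.11
f = (33.12 − 25.11) / (33.12 − 0.48) = 8.01/32.64 = 0.2454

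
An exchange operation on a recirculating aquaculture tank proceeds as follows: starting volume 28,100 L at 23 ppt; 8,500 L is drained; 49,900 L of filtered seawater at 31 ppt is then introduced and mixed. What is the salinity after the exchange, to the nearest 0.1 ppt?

28.7 ppt

Remaining after removal: 19,600 L at 23 ppt (salt = 450,800)
After addition: salt = 450,800 + 49,900×31 = 1,997,700; volume = 69,500 L
S = 1,997,700 / 69,500 = 28.7439 ppt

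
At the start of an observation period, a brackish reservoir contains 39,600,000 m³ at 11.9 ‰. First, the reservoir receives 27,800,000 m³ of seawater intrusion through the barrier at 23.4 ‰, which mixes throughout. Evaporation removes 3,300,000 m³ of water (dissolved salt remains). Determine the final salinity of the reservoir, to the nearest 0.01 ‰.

After mixing: salt = 39,600,000×11.9 + 27,800,000×23.4 = 1,121,760,000; volume = 67,400,000 m³
After evaporation: salt unchanged = 1,121,760,000; volume = 67,400,000 − 3,300,000 = 64,100,000 m³
S = 1,121,760,000 / 64,100,000 = 17.5002 ‰

17.50 ‰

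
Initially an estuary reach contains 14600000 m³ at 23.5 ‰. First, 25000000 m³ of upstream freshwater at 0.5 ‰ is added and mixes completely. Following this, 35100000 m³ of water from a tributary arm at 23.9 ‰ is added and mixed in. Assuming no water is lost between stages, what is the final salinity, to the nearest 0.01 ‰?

Mass of salt is conserved:
Initial salt = 14,600,000×23.5 = 343,100,000
After stage 1: salt = 343,100,000 + 25,000,000×0.5 = 355,600,000; volume = 39,600,000 m³; S = 8.98 ‰
After stage 2: salt = 355,600,000 + 35,100,000×23.9 = 1,194,490,000; volume = 74,700,000 m³
S = 1,194,490,000 / 74,700,000 = 15.9905 ‰

15.99 ‰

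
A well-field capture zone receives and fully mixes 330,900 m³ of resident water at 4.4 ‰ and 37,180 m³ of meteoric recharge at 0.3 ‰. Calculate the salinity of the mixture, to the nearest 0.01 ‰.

By conservation of dissolved salt,
salt = 330,900×4.4 + 37,180×0.3 = 1,455,960 + 11,154 = 1,467,114
volume = 330,900 + 37,180 = 368,080 m³
S = 1,467,114 / 368,080 = 3.9859 ‰

3.99 ‰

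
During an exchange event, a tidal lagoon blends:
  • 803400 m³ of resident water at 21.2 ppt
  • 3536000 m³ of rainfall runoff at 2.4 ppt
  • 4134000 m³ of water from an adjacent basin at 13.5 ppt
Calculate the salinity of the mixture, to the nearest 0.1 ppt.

9.6 ppt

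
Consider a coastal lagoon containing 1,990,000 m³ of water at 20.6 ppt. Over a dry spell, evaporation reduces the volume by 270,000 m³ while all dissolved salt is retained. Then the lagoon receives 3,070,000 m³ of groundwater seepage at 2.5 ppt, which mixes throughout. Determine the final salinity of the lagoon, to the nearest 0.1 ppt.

After evaporation: salt = 1,990,000×20.6 = 40,994,000; volume = 1,990,000 − 270,000 = 1,720,000 m³
After mixing: salt = 40,994,000 + 3,070,000×2.5 = 48,669,000; volume = 1,720,000 + 3,070,000 = 4,790,000 m³
S = 48,669,000 / 4,790,000 = 10.1605 ppt

10.2 ppt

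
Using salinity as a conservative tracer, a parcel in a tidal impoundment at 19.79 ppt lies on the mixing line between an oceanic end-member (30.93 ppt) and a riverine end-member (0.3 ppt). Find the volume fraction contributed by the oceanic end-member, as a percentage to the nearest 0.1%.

63.6%

Let g be the oceanic fraction. Salt balance per unit volume:
g×30.93 + (1−g)×0.3 = 19.79
g = (19.79 − 0.3) / (30.93 − 0.3) = 19.49/30.63 = 0.6363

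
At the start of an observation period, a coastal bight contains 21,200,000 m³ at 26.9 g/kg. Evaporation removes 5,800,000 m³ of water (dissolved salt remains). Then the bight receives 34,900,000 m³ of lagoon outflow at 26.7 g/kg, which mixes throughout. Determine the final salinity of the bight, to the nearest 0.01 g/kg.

After evaporation: salt = 21,200,000×26.9 = 570,280,000; volume = 21,200,000 − 5,800,000 = 15,400,000 m³
After mixing: salt = 570,280,000 + 34,900,000×26.7 = 1,502,110,000; volume = 15,400,000 + 34,900,000 = 50,300,000 m³
S = 1,502,110,000 / 50,300,000 = 29.863 g/kg

29.86 g/kg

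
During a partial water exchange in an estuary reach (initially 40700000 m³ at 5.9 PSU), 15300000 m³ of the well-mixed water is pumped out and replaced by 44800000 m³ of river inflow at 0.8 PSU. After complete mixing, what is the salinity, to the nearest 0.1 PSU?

2.6 PSU

Remaining after removal: 25,400,000 m³ at 5.9 PSU (salt = 149,860,000)
After addition: salt = 149,860,000 + 44,800,000×0.8 = 185,700,000; volume = 70,200,000 m³
S = 185,700,000 / 70,200,000 = 2.6453 PSU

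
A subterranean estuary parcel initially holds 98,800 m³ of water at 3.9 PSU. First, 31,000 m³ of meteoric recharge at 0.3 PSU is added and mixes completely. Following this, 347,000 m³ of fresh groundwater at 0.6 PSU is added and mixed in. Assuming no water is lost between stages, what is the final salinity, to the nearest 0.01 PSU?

1.26 PSU

Mass of salt is conserved:
Initial salt = 98,800×3.9 = 385,320
After stage 1: salt = 385,320 + 31,000×0.3 = 394,620; volume = 129,800 m³; S = 3.04 PSU
After stage 2: salt = 394,620 + 347,000×0.6 = 602,820; volume = 476,800 m³
S = 602,820 / 476,800 = 1.2643 PSU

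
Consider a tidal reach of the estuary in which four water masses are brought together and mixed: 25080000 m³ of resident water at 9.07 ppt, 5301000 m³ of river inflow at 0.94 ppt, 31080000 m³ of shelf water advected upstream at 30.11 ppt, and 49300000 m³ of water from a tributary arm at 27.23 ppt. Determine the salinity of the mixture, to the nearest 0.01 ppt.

22.67 ppt

Conserving salt mass:
salt = 25,080,000×9.07 + 5,301,000×0.94 + 31,080,000×30.11 + 49,300,000×27.23 = 227,475,600 + 4,982,940 + 935,818,800 + 1,342,439,000 = 2,510,716,340
volume = 25,080,000 + 5,301,000 + 31,080,000 + 49,300,000 = 110,761,000 m³
S = 2,510,716,340 / 110,761,000 = 22.6679 ppt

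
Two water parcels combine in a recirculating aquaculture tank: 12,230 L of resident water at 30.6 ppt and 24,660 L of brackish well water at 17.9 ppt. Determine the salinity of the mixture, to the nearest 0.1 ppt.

22.1 ppt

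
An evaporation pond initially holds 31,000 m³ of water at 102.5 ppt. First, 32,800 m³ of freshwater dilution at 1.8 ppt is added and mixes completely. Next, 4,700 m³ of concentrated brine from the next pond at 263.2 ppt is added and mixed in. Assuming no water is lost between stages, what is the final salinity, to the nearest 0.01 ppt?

65.31 ppt

Conserving salt mass:
Initial salt = 31,000×102.5 = 3,177,500
After stage 1: salt = 3,177,500 + 32,800×1.8 = 3,236,540; volume = 63,800 m³; S = 50.729 ppt
After stage 2: salt = 3,236,540 + 4,700×263.2 = 4,473,580; volume = 68,500 m³
S = 4,473,580 / 68,500 = 65.3077 ppt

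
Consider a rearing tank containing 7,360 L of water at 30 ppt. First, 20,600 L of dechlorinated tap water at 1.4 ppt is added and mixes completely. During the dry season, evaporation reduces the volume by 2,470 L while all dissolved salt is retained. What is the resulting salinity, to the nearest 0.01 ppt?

After mixing: salt = 7,360×30 + 20,600×1.4 = 249,640; volume = 27,960 L
After evaporation: salt unchanged = 249,640; volume = 27,960 − 2,470 = 25,490 L
S = 249,640 / 25,490 = 9.7936 ppt

9.79 ppt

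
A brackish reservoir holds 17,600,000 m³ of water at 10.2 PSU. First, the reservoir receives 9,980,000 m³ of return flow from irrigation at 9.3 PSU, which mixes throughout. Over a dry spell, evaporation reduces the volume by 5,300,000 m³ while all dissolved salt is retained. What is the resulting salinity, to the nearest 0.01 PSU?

12.22 PSU

After mixing: salt = 17,600,000×10.2 + 9,980,000×9.3 = 272,334,000; volume = 27,580,000 m³
After evaporation: salt unchanged = 272,334,000; volume = 27,580,000 − 5,300,000 = 22,280,000 m³
S = 272,334,000 / 22,280,000 = 12.2232 PSU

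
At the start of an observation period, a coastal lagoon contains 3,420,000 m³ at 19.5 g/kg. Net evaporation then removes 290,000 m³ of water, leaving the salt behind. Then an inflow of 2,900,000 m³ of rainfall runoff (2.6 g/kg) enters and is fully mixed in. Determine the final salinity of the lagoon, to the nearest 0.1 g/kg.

12.3 g/kg

After evaporation: salt = 3,420,000×19.5 = 66,690,000; volume = 3,420,000 − 290,000 = 3,130,000 m³
After mixing: salt = 66,690,000 + 2,900,000×2.6 = 74,230,000; volume = 3,130,000 + 2,900,000 = 6,030,000 m³
S = 74,230,000 / 6,030,000 = 12.3101 g/kg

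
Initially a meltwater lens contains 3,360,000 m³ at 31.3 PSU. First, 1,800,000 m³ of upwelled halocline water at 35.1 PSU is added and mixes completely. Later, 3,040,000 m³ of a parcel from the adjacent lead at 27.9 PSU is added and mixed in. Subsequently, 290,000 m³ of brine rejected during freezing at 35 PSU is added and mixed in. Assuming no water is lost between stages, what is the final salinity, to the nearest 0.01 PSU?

31.01 PSU

Salt balance:
Initial salt = 3,360,000×31.3 = 105,168,000
After stage 1: salt = 105,168,000 + 1,800,000×35.1 = 168,348,000; volume = 5,160,000 m³; S = 32.626 PSU
After stage 2: salt = 168,348,000 + 3,040,000×27.9 = 253,164,000; volume = 8,200,000 m³; S = 30.874 PSU
After stage 3: salt = 253,164,000 + 290,000×35 = 263,314,000; volume = 8,490,000 m³
S = 263,314,000 / 8,490,000 = 31.0146 PSU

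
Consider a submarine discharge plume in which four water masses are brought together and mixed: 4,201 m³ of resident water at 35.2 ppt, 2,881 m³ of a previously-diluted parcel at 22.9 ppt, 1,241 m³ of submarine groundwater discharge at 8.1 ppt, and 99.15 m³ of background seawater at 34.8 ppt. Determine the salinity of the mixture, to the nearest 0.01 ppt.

26.99 ppt

Total salt / total volume:
salt = 4,201×35.2 + 2,881×22.9 + 1,241×8.1 + 99.15×34.8 = 147,875.2 + 65,974.9 + 10,052.1 + 3,450.42 = 227,352.62
volume = 4,201 + 2,881 + 1,241 + 99.15 = 8,422.15 m³
S = 227,352.62 / 8,422.15 = 26.9946 ppt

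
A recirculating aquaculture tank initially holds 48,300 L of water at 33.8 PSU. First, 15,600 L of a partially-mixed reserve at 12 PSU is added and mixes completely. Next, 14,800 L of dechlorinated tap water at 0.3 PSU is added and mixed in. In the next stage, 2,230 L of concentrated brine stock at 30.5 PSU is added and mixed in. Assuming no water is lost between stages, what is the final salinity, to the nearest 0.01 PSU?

23.38 PSU

Weighted by volume,
Initial salt = 48,300×33.8 = 1,632,540
After stage 1: salt = 1,632,540 + 15,600×12 = 1,819,740; volume = 63,900 L; S = 28.478 PSU
After stage 2: salt = 1,819,740 + 14,800×0.3 = 1,824,180; volume = 78,700 L; S = 23.179 PSU
After stage 3: salt = 1,824,180 + 2,230×30.5 = 1,892,195; volume = 80,930 L
S = 1,892,195 / 80,930 = 23.3806 PSU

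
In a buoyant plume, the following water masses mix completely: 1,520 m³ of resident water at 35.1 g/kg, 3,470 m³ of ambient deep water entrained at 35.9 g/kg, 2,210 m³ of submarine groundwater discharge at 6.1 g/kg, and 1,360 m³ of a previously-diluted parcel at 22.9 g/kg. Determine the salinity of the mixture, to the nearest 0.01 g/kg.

26.00 g/kg

Conserving salt mass:
salt = 1,520×35.1 + 3,470×35.9 + 2,210×6.1 + 1,360×22.9 = 53,352 + 124,573 + 13,481 + 31,144 = 222,550
volume = 1,520 + 3,470 + 2,210 + 1,360 = 8,560 m³
S = 222,550 / 8,560 = 25.9988 g/kg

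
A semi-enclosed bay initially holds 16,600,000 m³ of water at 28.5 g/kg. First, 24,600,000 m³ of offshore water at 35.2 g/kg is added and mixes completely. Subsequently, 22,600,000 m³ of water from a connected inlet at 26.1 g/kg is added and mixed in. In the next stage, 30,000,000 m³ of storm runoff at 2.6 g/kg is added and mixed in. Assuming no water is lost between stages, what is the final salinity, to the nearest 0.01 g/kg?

21.40 g/kg

By conservation of dissolved salt,
Initial salt = 16,600,000×28.5 = 473,100,000
After stage 1: salt = 473,100,000 + 24,600,000×35.2 = 1,339,020,000; volume = 41,200,000 m³; S = 32.5 g/kg
After stage 2: salt = 1,339,020,000 + 22,600,000×26.1 = 1,928,880,000; volume = 63,800,000 m³; S = 30.233 g/kg
After stage 3: salt = 1,928,880,000 + 30,000,000×2.6 = 2,006,880,000; volume = 93,800,000 m³
S = 2,006,880,000 / 93,800,000 = 21.3953 g/kg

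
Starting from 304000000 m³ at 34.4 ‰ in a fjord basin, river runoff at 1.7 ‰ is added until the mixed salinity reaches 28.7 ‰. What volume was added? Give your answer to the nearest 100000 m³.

Salt balance: 304,000,000×34.4 + V×1.7 = (304,000,000+V)×28.7
10,457,600,000 + 1.7V = 8,724,800,000 + 28.7V
1,732,800,000 = 27V
V = 64,177,777.78 m³

64200000 m³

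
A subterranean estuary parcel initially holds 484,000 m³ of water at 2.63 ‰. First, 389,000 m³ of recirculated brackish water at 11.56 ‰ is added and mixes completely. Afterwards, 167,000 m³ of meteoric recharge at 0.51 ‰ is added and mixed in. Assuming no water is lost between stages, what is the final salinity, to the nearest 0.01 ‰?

5.63 ‰

Conserving salt mass:
Initial salt = 484,000×2.63 = 1,272,920
After stage 1: salt = 1,272,920 + 389,000×11.56 = 5,769,760; volume = 873,000 m³; S = 6.609 ‰
After stage 2: salt = 5,769,760 + 167,000×0.51 = 5,854,930; volume = 1,040,000 m³
S = 5,854,930 / 1,040,000 = 5.6297 ‰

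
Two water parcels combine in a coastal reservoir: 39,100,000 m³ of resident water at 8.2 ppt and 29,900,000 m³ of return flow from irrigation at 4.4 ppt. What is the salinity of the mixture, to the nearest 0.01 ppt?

6.55 ppt

By conservation of dissolved salt,
salt = 39,100,000×8.2 + 29,900,000×4.4 = 320,620,000 + 131,560,000 = 452,180,000
volume = 39,100,000 + 29,900,000 = 69,000,000 m³
S = 452,180,000 / 69,000,000 = 6.5533 ppt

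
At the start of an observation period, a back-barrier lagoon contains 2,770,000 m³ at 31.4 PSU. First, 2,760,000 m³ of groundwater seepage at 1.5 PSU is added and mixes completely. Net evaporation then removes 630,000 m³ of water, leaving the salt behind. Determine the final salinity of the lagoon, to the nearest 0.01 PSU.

18.60 PSU

After mixing: salt = 2,770,000×31.4 + 2,760,000×1.5 = 91,118,000; volume = 5,530,000 m³
After evaporation: salt unchanged = 91,118,000; volume = 5,530,000 − 630,000 = 4,900,000 m³
S = 91,118,000 / 4,900,000 = 18.5955 PSU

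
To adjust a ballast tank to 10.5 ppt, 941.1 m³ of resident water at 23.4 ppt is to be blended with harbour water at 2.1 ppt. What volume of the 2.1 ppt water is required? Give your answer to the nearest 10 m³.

Salt balance: 941.1×23.4 + V×2.1 = (941.1+V)×10.5
22,021.74 + 2.1V = 9,881.55 + 10.5V
12,140.19 = 8.4V
V = 1,445.26 m³

1450 m³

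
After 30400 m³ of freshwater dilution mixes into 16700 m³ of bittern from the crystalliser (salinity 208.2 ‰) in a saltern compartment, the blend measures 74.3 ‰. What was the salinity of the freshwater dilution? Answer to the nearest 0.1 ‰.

Salt balance: 16,700×208.2 + 30,400×S = 47,100×74.3
3,476,940 + 30,400·S = 3,499,530
S = (3,499,530 − 3,476,940) / 30,400 = 0.7431 ‰

0.7 ‰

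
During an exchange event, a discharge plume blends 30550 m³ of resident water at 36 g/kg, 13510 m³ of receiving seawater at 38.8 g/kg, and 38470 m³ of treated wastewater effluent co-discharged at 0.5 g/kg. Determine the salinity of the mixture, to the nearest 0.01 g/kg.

19.91 g/kg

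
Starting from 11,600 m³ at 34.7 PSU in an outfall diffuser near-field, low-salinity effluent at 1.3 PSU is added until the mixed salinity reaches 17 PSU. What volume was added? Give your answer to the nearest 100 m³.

Salt balance: 11,600×34.7 + V×1.3 = (11,600+V)×17
402,520 + 1.3V = 197,200 + 17V
205,320 = 15.7V
V = 13,077.71 m³

13100 m³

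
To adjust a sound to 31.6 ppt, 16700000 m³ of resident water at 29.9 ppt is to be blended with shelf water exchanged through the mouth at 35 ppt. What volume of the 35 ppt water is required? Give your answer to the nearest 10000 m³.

8350000 m³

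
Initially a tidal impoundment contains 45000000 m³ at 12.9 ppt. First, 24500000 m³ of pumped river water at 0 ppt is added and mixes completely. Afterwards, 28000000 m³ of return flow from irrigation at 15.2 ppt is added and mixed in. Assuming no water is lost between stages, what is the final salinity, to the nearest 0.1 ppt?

Conserving salt mass:
Initial salt = 45,000,000×12.9 = 580,500,000
After stage 1: salt = 580,500,000 + 24,500,000×0 = 580,500,000; volume = 69,500,000 m³; S = 8.353 ppt
After stage 2: salt = 580,500,000 + 28,000,000×15.2 = 1,006,100,000; volume = 97,500,000 m³
S = 1,006,100,000 / 97,500,000 = 10.319 ppt

10.3 ppt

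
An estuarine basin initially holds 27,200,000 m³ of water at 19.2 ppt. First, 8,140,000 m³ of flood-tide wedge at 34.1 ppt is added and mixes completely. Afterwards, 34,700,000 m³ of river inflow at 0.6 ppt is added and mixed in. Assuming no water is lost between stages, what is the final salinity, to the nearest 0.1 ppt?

Total salt / total volume:
Initial salt = 27,200,000×19.2 = 522,240,000
After stage 1: salt = 522,240,000 + 8,140,000×34.1 = 799,814,000; volume = 35,340,000 m³; S = 22.632 ppt
After stage 2: salt = 799,814,000 + 34,700,000×0.6 = 820,634,000; volume = 70,040,000 m³
S = 820,634,000 / 70,040,000 = 11.7166 ppt

11.7 ppt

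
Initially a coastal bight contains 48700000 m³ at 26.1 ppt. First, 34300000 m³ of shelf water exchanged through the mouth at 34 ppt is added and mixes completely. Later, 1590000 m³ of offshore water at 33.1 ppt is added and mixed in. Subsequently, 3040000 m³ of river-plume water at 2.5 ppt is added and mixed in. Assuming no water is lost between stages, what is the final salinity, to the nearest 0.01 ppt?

28.50 ppt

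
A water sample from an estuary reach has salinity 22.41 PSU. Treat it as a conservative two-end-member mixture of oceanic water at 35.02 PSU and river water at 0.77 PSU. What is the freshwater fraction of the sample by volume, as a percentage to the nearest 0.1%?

36.8%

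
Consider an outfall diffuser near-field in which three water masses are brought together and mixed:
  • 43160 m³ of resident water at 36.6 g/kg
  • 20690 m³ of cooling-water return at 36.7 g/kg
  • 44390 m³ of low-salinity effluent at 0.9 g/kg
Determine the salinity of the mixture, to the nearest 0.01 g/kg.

21.98 g/kg

Weighted by volume,
salt = 43,160×36.6 + 20,690×36.7 + 44,390×0.9 = 1,579,656 + 759,323 + 39,951 = 2,378,930
volume = 43,160 + 20,690 + 44,390 = 108,240 m³
S = 2,378,930 / 108,240 = 21.9783 g/kg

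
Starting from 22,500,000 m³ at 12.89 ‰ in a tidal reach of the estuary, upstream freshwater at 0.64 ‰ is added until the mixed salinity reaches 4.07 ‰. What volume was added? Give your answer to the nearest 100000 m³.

57900000 m³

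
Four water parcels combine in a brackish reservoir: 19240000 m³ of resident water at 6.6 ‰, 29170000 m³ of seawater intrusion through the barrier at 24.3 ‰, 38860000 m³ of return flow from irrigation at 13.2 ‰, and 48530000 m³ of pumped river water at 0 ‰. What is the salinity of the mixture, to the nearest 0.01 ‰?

9.93 ‰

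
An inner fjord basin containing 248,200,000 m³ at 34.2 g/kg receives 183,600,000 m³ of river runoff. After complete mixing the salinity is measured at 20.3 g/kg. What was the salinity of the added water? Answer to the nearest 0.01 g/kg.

1.51 g/kg

Salt balance: 248,200,000×34.2 + 183,600,000×S = 431,800,000×20.3
8,488,440,000 + 183,600,000·S = 8,765,540,000
S = (8,765,540,000 − 8,488,440,000) / 183,600,000 = 1.5093 g/kg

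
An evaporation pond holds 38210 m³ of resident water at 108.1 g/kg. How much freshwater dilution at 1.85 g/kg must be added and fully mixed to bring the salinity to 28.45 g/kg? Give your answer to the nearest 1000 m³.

114000 m³

Salt balance: 38,210×108.1 + V×1.85 = (38,210+V)×28.45
4,130,501 + 1.85V = 1,087,074.5 + 28.45V
3,043,426.5 = 26.6V
V = 114,414.53 m³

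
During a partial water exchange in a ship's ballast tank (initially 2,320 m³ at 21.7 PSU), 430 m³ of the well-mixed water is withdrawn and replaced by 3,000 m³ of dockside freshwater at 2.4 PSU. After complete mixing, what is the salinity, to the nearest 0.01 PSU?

Remaining after removal: 1,890 m³ at 21.7 PSU (salt = 41,013)
After addition: salt = 41,013 + 3,000×2.4 = 48,213; volume = 4,890 m³
S = 48,213 / 4,890 = 9.8595 PSU

9.86 PSU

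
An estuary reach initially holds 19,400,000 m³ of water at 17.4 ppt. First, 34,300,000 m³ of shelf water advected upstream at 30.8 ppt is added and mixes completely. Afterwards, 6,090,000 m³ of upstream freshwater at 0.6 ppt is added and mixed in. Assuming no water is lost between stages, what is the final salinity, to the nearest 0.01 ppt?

23.38 ppt

Weighted by volume,
Initial salt = 19,400,000×17.4 = 337,560,000
After stage 1: salt = 337,560,000 + 34,300,000×30.8 = 1,394,000,000; volume = 53,700,000 m³; S = 25.959 ppt
After stage 2: salt = 1,394,000,000 + 6,090,000×0.6 = 1,397,654,000; volume = 59,790,000 m³
S = 1,397,654,000 / 59,790,000 = 23.376 ppt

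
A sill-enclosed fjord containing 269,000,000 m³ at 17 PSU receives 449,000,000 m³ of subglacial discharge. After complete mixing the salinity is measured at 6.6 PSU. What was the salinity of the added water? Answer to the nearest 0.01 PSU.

0.37 PSU

Salt balance: 269,000,000×17 + 449,000,000×S = 718,000,000×6.6
4,573,000,000 + 449,000,000·S = 4,738,800,000
S = (4,738,800,000 − 4,573,000,000) / 449,000,000 = 0.3693 PSU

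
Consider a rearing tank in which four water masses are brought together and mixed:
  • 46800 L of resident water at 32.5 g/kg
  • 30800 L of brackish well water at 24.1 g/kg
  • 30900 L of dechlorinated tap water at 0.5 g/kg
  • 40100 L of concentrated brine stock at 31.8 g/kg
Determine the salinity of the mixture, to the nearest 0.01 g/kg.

By conservation of dissolved salt,
salt = 46,800×32.5 + 30,800×24.1 + 30,900×0.5 + 40,100×31.8 = 1,521,000 + 742,280 + 15,450 + 1,275,180 = 3,553,910
volume = 46,800 + 30,800 + 30,900 + 40,100 = 148,600 L
S = 3,553,910 / 148,600 = 23.9159 g/kg

23.92 g/kg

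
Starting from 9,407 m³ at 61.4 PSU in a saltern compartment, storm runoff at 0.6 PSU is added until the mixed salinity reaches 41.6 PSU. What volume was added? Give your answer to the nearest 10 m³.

Salt balance: 9,407×61.4 + V×0.6 = (9,407+V)×41.6
577,589.8 + 0.6V = 391,331.2 + 41.6V
186,258.6 = 41V
V = 4,542.89 m³

4540 m³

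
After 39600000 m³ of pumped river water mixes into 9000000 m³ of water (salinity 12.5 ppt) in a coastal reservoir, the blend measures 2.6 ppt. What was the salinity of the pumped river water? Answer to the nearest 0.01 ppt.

0.35 ppt

Salt balance: 9,000,000×12.5 + 39,600,000×S = 48,600,000×2.6
112,500,000 + 39,600,000·S = 126,360,000
S = (126,360,000 − 112,500,000) / 39,600,000 = 0.35 ppt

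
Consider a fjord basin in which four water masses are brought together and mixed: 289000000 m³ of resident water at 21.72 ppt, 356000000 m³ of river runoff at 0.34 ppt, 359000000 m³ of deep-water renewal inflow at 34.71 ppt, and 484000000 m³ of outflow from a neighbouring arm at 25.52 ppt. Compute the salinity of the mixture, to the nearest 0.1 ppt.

Mass of salt is conserved:
salt = 289,000,000×21.72 + 356,000,000×0.34 + 359,000,000×34.71 + 484,000,000×25.52 = 6,277,080,000 + 121,040,000 + 12,460,890,000 + 12,351,680,000 = 31,210,690,000
volume = 289,000,000 + 356,000,000 + 359,000,000 + 484,000,000 = 1,488,000,000 m³
S = 31,210,690,000 / 1,488,000,000 = 20.975 ppt

21.0 ppt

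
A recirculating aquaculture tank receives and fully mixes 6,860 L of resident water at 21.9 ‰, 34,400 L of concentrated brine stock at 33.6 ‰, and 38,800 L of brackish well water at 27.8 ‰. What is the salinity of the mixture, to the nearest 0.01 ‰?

Weighted by volume,
salt = 6,860×21.9 + 34,400×33.6 + 38,800×27.8 = 150,234 + 1,155,840 + 1,078,640 = 2,384,714
volume = 6,860 + 34,400 + 38,800 = 80,060 L
S = 2,384,714 / 80,060 = 29.7866 ‰

29.79 ‰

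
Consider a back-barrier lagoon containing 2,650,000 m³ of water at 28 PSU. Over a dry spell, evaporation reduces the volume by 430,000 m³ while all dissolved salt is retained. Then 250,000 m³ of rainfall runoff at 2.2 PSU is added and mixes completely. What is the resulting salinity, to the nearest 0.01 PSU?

After evaporation: salt = 2,650,000×28 = 74,200,000; volume = 2,650,000 − 430,000 = 2,220,000 m³
After mixing: salt = 74,200,000 + 250,000×2.2 = 74,750,000; volume = 2,220,000 + 250,000 = 2,470,000 m³
S = 74,750,000 / 2,470,000 = 30.2632 PSU

30.26 PSU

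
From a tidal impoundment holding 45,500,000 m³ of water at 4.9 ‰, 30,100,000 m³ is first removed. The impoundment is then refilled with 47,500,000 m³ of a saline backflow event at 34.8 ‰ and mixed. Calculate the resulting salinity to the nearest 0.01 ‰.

27.48 ‰

Remaining after removal: 15,400,000 m³ at 4.9 ‰ (salt = 75,460,000)
After addition: salt = 75,460,000 + 47,500,000×34.8 = 1,728,460,000; volume = 62,900,000 m³
S = 1,728,460,000 / 62,900,000 = 27.4795 ‰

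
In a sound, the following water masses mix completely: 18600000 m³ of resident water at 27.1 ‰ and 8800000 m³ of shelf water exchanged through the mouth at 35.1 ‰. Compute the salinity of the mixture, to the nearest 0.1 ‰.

By conservation of dissolved salt,
salt = 18,600,000×27.1 + 8,800,000×35.1 = 504,060,000 + 308,880,000 = 812,940,000
volume = 18,600,000 + 8,800,000 = 27,400,000 m³
S = 812,940,000 / 27,400,000 = 29.669 ‰

29.7 ‰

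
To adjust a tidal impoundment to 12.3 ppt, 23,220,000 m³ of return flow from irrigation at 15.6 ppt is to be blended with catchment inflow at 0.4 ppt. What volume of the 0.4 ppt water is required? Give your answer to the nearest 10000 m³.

6440000 m³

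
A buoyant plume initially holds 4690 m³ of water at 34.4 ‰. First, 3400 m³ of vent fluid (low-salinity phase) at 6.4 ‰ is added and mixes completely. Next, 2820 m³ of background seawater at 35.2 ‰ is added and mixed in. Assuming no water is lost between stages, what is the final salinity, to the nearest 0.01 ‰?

Salt balance:
Initial salt = 4,690×34.4 = 161,336
After stage 1: salt = 161,336 + 3,400×6.4 = 183,096; volume = 8,090 m³; S = 22.632 ‰
After stage 2: salt = 183,096 + 2,820×35.2 = 282,360; volume = 10,910 m³
S = 282,360 / 10,910 = 25.8808 ‰

25.88 ‰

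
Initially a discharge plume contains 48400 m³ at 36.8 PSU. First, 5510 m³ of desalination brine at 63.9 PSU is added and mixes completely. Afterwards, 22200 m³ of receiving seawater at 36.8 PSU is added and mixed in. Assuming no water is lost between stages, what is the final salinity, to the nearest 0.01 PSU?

By conservation of dissolved salt,
Initial salt = 48,400×36.8 = 1,781,120
After stage 1: salt = 1,781,120 + 5,510×63.9 = 2,133,209; volume = 53,910 m³; S = 39.57 PSU
After stage 2: salt = 2,133,209 + 22,200×36.8 = 2,950,169; volume = 76,110 m³
S = 2,950,169 / 76,110 = 38.7619 PSU

38.76 PSU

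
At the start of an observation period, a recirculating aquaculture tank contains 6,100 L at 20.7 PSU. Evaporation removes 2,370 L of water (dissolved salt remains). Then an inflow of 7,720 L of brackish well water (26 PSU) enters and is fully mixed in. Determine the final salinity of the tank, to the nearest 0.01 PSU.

After evaporation: salt = 6,100×20.7 = 126,270; volume = 6,100 − 2,370 = 3,730 L
After mixing: salt = 126,270 + 7,720×26 = 326,990; volume = 3,730 + 7,720 = 11,450 L
S = 326,990 / 11,450 = 28.5581 PSU

28.56 PSU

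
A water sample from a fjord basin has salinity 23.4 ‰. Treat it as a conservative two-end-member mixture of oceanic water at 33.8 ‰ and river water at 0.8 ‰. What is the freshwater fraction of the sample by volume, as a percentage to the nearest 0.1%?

Let f be the freshwater fraction. Salt balance per unit volume:
f×0.8 + (1−f)×33.8 = 23.4
f = (33.8 − 23.4) / (33.8 − 0.8) = 10.4/33 = 0.3152

31.5%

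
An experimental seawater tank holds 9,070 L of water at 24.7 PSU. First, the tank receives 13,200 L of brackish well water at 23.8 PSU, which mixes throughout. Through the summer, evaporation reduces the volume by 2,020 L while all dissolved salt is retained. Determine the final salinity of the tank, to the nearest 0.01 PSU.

26.58 PSU

After mixing: salt = 9,070×24.7 + 13,200×23.8 = 538,189; volume = 22,270 L
After evaporation: salt unchanged = 538,189; volume = 22,270 − 2,020 = 20,250 L
S = 538,189 / 20,250 = 26.5772 PSU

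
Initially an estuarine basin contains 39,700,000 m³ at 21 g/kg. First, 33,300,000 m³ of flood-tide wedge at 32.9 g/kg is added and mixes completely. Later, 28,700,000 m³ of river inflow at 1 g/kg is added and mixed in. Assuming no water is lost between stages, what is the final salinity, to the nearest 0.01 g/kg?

19.25 g/kg

Salt balance:
Initial salt = 39,700,000×21 = 833,700,000
After stage 1: salt = 833,700,000 + 33,300,000×32.9 = 1,929,270,000; volume = 73,000,000 m³; S = 26.428 g/kg
After stage 2: salt = 1,929,270,000 + 28,700,000×1 = 1,957,970,000; volume = 101,700,000 m³
S = 1,957,970,000 / 101,700,000 = 19.2524 g/kg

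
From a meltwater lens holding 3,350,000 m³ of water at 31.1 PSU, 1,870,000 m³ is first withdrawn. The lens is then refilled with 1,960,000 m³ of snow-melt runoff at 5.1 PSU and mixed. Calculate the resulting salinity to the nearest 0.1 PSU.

Remaining after removal: 1,480,000 m³ at 31.1 PSU (salt = 46,028,000)
After addition: salt = 46,028,000 + 1,960,000×5.1 = 56,024,000; volume = 3,440,000 m³
S = 56,024,000 / 3,440,000 = 16.286 PSU

16.3 PSU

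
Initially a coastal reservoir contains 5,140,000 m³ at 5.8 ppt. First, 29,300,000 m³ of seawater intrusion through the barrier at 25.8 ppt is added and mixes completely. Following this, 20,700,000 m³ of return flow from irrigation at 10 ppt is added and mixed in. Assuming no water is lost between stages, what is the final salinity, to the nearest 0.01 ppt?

18.00 ppt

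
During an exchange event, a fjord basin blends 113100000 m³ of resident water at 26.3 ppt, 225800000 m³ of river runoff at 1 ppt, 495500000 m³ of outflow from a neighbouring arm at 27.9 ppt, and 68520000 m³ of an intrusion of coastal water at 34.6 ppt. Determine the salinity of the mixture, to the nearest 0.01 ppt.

Mass of salt is conserved:
salt = 113,100,000×26.3 + 225,800,000×1 + 495,500,000×27.9 + 68,520,000×34.6 = 2,974,530,000 + 225,800,000 + 13,824,450,000 + 2,370,792,000 = 19,395,572,000
volume = 113,100,000 + 225,800,000 + 495,500,000 + 68,520,000 = 902,920,000 m³
S = 19,395,572,000 / 902,920,000 = 21.4809 ppt

21.48 ppt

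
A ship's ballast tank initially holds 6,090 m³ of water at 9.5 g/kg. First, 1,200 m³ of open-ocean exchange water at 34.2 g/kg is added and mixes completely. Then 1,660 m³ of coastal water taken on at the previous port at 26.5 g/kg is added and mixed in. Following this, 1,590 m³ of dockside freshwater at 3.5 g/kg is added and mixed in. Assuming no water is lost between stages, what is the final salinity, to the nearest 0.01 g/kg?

14.08 g/kg

Salt balance:
Initial salt = 6,090×9.5 = 57,855
After stage 1: salt = 57,855 + 1,200×34.2 = 98,895; volume = 7,290 m³; S = 13.566 g/kg
After stage 2: salt = 98,895 + 1,660×26.5 = 142,885; volume = 8,950 m³; S = 15.965 g/kg
After stage 3: salt = 142,885 + 1,590×3.5 = 148,450; volume = 10,540 m³
S = 148,450 / 10,540 = 14.0844 g/kg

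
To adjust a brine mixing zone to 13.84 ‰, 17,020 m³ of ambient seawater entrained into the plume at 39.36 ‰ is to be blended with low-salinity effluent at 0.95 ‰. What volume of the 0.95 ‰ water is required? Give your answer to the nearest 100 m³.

33700 m³

Salt balance: 17,020×39.36 + V×0.95 = (17,020+V)×13.84
669,907.2 + 0.95V = 235,556.8 + 13.84V
434,350.4 = 12.89V
V = 33,696.7 m³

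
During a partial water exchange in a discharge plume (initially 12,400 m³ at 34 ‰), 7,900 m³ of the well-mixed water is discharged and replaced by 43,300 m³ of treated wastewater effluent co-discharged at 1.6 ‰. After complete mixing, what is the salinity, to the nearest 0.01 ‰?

4.65 ‰

Remaining after removal: 4,500 m³ at 34 ‰ (salt = 153,000)
After addition: salt = 153,000 + 43,300×1.6 = 222,280; volume = 47,800 m³
S = 222,280 / 47,800 = 4.6502 ‰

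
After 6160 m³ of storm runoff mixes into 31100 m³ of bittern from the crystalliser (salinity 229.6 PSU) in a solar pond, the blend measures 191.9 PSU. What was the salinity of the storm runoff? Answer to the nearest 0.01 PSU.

1.56 PSU

Salt balance: 31,100×229.6 + 6,160×S = 37,260×191.9
7,140,560 + 6,160·S = 7,150,194
S = (7,150,194 − 7,140,560) / 6,160 = 1.564 PSU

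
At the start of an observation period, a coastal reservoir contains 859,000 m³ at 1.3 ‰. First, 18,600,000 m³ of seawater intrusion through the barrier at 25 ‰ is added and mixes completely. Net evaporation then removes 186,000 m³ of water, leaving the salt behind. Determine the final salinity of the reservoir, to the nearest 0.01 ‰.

24.18 ‰

After mixing: salt = 859,000×1.3 + 18,600,000×25 = 466,116,700; volume = 19,459,000 m³
After evaporation: salt unchanged = 466,116,700; volume = 19,459,000 − 186,000 = 19,273,000 m³
S = 466,116,700 / 19,273,000 = 24.185 ‰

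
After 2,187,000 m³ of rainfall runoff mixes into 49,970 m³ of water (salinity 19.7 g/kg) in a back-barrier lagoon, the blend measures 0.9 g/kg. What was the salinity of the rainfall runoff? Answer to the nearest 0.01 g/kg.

0.47 g/kg

Salt balance: 49,970×19.7 + 2,187,000×S = 2,236,970×0.9
984,409 + 2,187,000·S = 2,013,273
S = (2,013,273 − 984,409) / 2,187,000 = 0.4704 g/kg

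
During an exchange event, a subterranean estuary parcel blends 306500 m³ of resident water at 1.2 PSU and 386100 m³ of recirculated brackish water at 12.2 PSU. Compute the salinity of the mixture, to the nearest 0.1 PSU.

Salt balance:
salt = 306,500×1.2 + 386,100×12.2 = 367,800 + 4,710,420 = 5,078,220
volume = 306,500 + 386,100 = 692,600 m³
S = 5,078,220 / 692,600 = 7.332 PSU

7.3 PSU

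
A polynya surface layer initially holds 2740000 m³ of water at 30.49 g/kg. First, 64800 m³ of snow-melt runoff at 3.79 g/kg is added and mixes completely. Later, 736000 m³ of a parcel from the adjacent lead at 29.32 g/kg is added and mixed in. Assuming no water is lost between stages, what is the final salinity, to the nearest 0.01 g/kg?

29.76 g/kg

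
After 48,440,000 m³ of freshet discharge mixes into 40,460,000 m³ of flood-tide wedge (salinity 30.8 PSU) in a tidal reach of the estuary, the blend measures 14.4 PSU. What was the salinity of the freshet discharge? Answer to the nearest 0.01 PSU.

0.70 PSU

Salt balance: 40,460,000×30.8 + 48,440,000×S = 88,900,000×14.4
1,246,168,000 + 48,440,000·S = 1,280,160,000
S = (1,280,160,000 − 1,246,168,000) / 48,440,000 = 0.7017 PSU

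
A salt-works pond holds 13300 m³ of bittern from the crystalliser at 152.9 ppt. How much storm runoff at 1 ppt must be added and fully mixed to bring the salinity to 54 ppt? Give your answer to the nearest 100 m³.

Salt balance: 13,300×152.9 + V×1 = (13,300+V)×54
2,033,570 + 1V = 718,200 + 54V
1,315,370 = 53V
V = 24,818.3 m³

24800 m³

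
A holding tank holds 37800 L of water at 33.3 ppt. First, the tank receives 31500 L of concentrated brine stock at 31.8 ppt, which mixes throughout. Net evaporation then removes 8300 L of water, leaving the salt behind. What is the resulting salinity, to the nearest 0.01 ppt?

After mixing: salt = 37,800×33.3 + 31,500×31.8 = 2,260,440; volume = 69,300 L
After evaporation: salt unchanged = 2,260,440; volume = 69,300 − 8,300 = 61,000 L
S = 2,260,440 / 61,000 = 37.0564 ppt

37.06 ppt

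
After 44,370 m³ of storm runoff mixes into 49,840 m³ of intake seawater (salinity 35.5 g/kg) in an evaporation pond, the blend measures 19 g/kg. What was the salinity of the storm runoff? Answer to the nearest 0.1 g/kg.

Salt balance: 49,840×35.5 + 44,370×S = 94,210×19
1,769,320 + 44,370·S = 1,789,990
S = (1,789,990 − 1,769,320) / 44,370 = 0.4659 g/kg

0.5 g/kg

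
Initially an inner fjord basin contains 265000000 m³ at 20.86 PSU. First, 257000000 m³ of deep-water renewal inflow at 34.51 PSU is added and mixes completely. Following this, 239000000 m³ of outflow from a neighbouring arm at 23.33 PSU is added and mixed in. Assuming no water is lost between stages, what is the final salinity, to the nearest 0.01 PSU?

26.25 PSU

Total salt / total volume:
Initial salt = 265,000,000×20.86 = 5,527,900,000
After stage 1: salt = 5,527,900,000 + 257,000,000×34.51 = 14,396,970,000; volume = 522,000,000 m³; S = 27.58 PSU
After stage 2: salt = 14,396,970,000 + 239,000,000×23.33 = 19,972,840,000; volume = 761,000,000 m³
S = 19,972,840,000 / 761,000,000 = 26.2455 PSU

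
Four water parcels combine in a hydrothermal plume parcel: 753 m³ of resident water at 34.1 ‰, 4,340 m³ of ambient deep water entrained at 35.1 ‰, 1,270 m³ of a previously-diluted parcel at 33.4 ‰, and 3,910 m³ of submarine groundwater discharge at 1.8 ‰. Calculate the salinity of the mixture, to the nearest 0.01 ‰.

22.14 ‰

Conserving salt mass:
salt = 753×34.1 + 4,340×35.1 + 1,270×33.4 + 3,910×1.8 = 25,677.3 + 152,334 + 42,418 + 7,038 = 227,467.3
volume = 753 + 4,340 + 1,270 + 3,910 = 10,273 m³
S = 227,467.3 / 10,273 = 22.1422 ‰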